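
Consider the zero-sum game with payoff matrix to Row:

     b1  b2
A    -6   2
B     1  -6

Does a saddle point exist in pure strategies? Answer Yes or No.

No

Row minima: A → -6, B → -6; maximin = -6.
Column maxima: b1 → 1, b2 → 2; minimax = 1.
-6 ≠ 1, so no pure-strategy equilibrium exists.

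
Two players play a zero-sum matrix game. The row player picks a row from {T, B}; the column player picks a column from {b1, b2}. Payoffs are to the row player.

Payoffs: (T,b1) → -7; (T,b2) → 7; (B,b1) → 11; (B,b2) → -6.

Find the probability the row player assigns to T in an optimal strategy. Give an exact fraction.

Row minima: T → -7, B → -6; maximin = -6.
Column maxima: b1 → 11, b2 → 7; minimax = 7.
-6 ≠ 7, so there is no saddle point; optimal play is mixed.
Let the row player play T with probability p. Expected payoff against b1: (-7)p + 11(1−p) = −18p + 11; against b2: 7p + (-6)(1−p) = 13p − 6.
Setting these equal: −18p + 11 = 13p − 6 ⇒ −31p = -17 ⇒ p = 17/31, and the value is (-18)·(17/31) + 11 = 35/31.
For the column player: with q = P(b1), equating T's and B's payoffs gives −14q + 7 = 17q − 6 ⇒ q = 13/31.

17/31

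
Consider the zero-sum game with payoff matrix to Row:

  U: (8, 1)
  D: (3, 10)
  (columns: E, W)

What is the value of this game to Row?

11/2

Row minima: U → 1, D → 3; maximin = 3.
Column maxima: E → 8, W → 10; minimax = 8.
3 ≠ 8, so there is no saddle point; optimal play is mixed.
Let Row play U with probability p. Expected payoff against E: 8p + 3(1−p) = 5p + 3; against W: 1p + 10(1−p) = −9p + 10.
Setting these equal: 5p + 3 = −9p + 10 ⇒ 14p = 7 ⇒ p = 1/2, and the value is (5)·(1/2) + 3 = 11/2.
For Column: with q = P(E), equating U's and D's payoffs gives 7q + 1 = −7q + 10 ⇒ q = 9/14.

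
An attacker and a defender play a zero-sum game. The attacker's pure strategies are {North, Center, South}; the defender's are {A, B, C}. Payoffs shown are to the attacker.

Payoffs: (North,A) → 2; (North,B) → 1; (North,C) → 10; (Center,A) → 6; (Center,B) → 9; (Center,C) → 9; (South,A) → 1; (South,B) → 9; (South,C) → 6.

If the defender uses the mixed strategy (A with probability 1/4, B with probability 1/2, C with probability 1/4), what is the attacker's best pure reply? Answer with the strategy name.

Expected payoff of North: (1/4)·2 + (1/2)·1 + (1/4)·10 = 7/2.
Expected payoff of Center: (1/4)·6 + (1/2)·9 + (1/4)·9 = 33/4.
Expected payoff of South: (1/4)·1 + (1/2)·9 + (1/4)·6 = 25/4.
The largest is 33/4, so the attacker's best response is Center.

Center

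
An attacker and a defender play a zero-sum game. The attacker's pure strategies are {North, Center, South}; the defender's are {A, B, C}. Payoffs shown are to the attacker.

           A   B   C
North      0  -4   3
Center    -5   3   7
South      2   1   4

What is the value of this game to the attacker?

Row minima: North → -4, Center → -5, South → 1; maximin = 1.
Column maxima: A → 2, B → 3, C → 7; minimax = 2.
1 ≠ 2, so there is no saddle point; optimal play is mixed.
North is strictly dominated by South, so the attacker never plays it.
C is strictly dominated by A (it gives the attacker strictly more in every row), so the defender never plays it.
On the remaining 2×2 (Center, South vs A, B):
Let the attacker play Center with probability p. Expected payoff against A: (-5)p + 2(1−p) = −7p + 2; against B: 3p + 1(1−p) = 2p + 1.
Setting these equal: −7p + 2 = 2p + 1 ⇒ −9p = -1 ⇒ p = 1/9, and the value is (-7)·(1/9) + 2 = 11/9.
For the defender: with q = P(A), equating Center's and South's payoffs gives −8q + 3 = q + 1 ⇒ q = 2/9.

11/9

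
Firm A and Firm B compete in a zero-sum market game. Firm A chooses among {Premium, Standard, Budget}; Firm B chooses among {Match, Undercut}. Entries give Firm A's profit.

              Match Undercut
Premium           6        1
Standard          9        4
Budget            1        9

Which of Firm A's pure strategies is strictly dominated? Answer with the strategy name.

Premium

Standard gives a strictly higher payoff than Premium against every column: 9 > 6, 4 > 1.
So Premium is strictly dominated and Firm A never plays it.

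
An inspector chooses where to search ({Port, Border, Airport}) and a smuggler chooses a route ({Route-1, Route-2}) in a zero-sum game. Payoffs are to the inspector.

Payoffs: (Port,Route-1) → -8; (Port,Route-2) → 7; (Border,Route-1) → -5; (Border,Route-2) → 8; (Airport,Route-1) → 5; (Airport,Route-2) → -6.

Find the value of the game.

5/12

Row minima: Port → -8, Border → -5, Airport → -6; maximin = -5.
Column maxima: Route-1 → 5, Route-2 → 8; minimax = 5.
-5 ≠ 5, so there is no saddle point; optimal play is mixed.
Port is strictly dominated by Border, so the inspector never plays it.
On the remaining 2×2 (Border, Airport vs Route-1, Route-2):
Let the inspector play Border with probability p. Expected payoff against Route-1: (-5)p + 5(1−p) = −10p + 5; against Route-2: 8p + (-6)(1−p) = 14p − 6.
Setting these equal: −10p + 5 = 14p − 6 ⇒ −24p = -11 ⇒ p = 11/24, and the value is (-10)·(11/24) + 5 = 5/12.
For the smuggler: with q = P(Route-1), equating Border's and Airport's payoffs gives −13q + 8 = 11q − 6 ⇒ q = 7/12.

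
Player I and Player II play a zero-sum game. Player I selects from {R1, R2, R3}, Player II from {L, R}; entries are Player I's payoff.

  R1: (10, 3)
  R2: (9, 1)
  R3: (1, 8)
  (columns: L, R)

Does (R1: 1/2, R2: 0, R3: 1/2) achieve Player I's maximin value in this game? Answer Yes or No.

Against L this mix gives (1/2)·10 + (1/2)·1 = 11/2.
Against R this mix gives (1/2)·3 + (1/2)·8 = 11/2.
All of Player II's active replies (L, R) yield 11/2, and no column does worse for Player I. The mix makes Player II indifferent and guarantees 11/2, so it is optimal.

Yes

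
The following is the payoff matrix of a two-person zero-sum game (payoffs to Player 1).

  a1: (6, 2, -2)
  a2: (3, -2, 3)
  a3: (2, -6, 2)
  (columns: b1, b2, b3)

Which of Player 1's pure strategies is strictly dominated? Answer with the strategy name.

a3

a2 gives a strictly higher payoff than a3 against every column: 3 > 2, -2 > -6, 3 > 2.
So a3 is strictly dominated and Player 1 never plays it.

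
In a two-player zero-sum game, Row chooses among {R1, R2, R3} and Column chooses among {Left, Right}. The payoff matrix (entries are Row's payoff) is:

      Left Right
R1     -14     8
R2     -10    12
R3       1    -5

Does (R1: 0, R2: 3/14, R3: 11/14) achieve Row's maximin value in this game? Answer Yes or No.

Against Left this mix gives (3/14)·(-10) + (11/14)·1 = -19/14.
Against Right this mix gives (3/14)·12 + (11/14)·(-5) = -19/14.
All of Column's active replies (Left, Right) yield -19/14, and no column does worse for Row. The mix makes Column indifferent and guarantees -19/14, so it is optimal.

Yes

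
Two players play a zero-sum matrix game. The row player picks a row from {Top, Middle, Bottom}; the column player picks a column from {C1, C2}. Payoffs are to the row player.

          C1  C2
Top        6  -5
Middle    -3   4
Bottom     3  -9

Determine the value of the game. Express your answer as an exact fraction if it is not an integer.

Row minima: Top → -5, Middle → -3, Bottom → -9; maximin = -3.
Column maxima: C1 → 6, C2 → 4; minimax = 4.
-3 ≠ 4, so there is no saddle point; optimal play is mixed.
Bottom is strictly dominated by Top, so the row player never plays it.
On the remaining 2×2 (Top, Middle vs C1, C2):
Let the row player play Top with probability p. Expected payoff against C1: 6p + (-3)(1−p) = 9p − 3; against C2: (-5)p + 4(1−p) = −9p + 4.
Setting these equal: 9p − 3 = −9p + 4 ⇒ 18p = 7 ⇒ p = 7/18, and the value is (9)·(7/18) − 3 = 1/2.
For the column player: with q = P(C1), equating Top's and Middle's payoffs gives 11q − 5 = −7q + 4 ⇒ q = 1/2.

1/2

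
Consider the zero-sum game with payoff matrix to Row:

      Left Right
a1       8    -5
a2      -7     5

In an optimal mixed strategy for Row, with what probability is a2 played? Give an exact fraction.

Row minima: a1 → -5, a2 → -7; maximin = -5.
Column maxima: Left → 8, Right → 5; minimax = 5.
-5 ≠ 5, so there is no saddle point; optimal play is mixed.
Let Row play a1 with probability p. Expected payoff against Left: 8p + (-7)(1−p) = 15p − 7; against Right: (-5)p + 5(1−p) = −10p + 5.
Setting these equal: 15p − 7 = −10p + 5 ⇒ 25p = 12 ⇒ p = 12/25, and the value is (15)·(12/25) − 7 = 1/5.
For Column: with q = P(Left), equating a1's and a2's payoffs gives 13q − 5 = −12q + 5 ⇒ q = 2/5.

13/25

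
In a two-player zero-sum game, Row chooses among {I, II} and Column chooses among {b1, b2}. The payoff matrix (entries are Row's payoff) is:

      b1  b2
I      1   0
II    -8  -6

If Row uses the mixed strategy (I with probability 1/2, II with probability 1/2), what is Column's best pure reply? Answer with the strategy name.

If Column plays b1, Row's expected payoff is (1/2)·1 + (1/2)·(-8) = -7/2.
If Column plays b2, Row's expected payoff is (1/2)·0 + (1/2)·(-6) = -3.
Column minimizes Row's payoff; the smallest is -7/2, so the best response is b1.

b1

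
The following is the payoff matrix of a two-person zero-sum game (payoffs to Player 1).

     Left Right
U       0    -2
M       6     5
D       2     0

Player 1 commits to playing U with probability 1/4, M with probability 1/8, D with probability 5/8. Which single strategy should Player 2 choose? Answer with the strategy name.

If Player 2 plays Left, Player 1's expected payoff is (1/4)·0 + (1/8)·6 + (5/8)·2 = 2.
If Player 2 plays Right, Player 1's expected payoff is (1/4)·(-2) + (1/8)·5 + (5/8)·0 = 1/8.
Player 2 minimizes Player 1's payoff; the smallest is 1/8, so the best response is Right.

Right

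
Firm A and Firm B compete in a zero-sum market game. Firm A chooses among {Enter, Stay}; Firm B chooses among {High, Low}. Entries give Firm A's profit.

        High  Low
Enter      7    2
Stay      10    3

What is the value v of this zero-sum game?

3

Row minima: Enter → 2, Stay → 3; maximin = 3.
Column maxima: High → 10, Low → 3; minimax = 3.
Since maximin = minimax = 3, there is a saddle point and the value is 3.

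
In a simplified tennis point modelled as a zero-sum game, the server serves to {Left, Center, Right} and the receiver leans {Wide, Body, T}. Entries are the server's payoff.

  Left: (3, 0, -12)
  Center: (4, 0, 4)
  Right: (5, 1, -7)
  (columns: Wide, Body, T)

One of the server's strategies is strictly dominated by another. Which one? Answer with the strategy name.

Left

Right gives a strictly higher payoff than Left against every column: 5 > 3, 1 > 0, -7 > -12.
So Left is strictly dominated and the server never plays it.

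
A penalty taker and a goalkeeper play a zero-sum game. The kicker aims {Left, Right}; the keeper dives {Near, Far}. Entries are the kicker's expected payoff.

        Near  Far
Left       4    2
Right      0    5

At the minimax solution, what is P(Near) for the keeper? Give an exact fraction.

3/7

Row minima: Left → 2, Right → 0; maximin = 2.
Column maxima: Near → 4, Far → 5; minimax = 4.
2 ≠ 4, so there is no saddle point; optimal play is mixed.
Let the kicker play Left with probability p. Expected payoff against Near: 4p + 0(1−p) = 4p; against Far: 2p + 5(1−p) = −3p + 5.
Setting these equal: 4p = −3p + 5 ⇒ 7p = 5 ⇒ p = 5/7, and the value is (4)·(5/7) = 20/7.
For the keeper: with q = P(Near), equating Left's and Right's payoffs gives 2q + 2 = −5q + 5 ⇒ q = 3/7.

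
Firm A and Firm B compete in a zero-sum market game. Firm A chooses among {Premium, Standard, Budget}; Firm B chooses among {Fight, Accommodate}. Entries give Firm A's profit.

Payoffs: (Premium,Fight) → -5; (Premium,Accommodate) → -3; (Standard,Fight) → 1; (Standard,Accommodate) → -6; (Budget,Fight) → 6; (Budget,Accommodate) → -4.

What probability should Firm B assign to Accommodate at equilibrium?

Row minima: Premium → -5, Standard → -6, Budget → -4; maximin = -4.
Column maxima: Fight → 6, Accommodate → -3; minimax = -3.
-4 ≠ -3, so there is no saddle point; optimal play is mixed.
Standard is strictly dominated by Budget, so Firm A never plays it.
On the remaining 2×2 (Premium, Budget vs Fight, Accommodate):
Let Firm A play Premium with probability p. Expected payoff against Fight: (-5)p + 6(1−p) = −11p + 6; against Accommodate: (-3)p + (-4)(1−p) = p − 4.
Setting these equal: −11p + 6 = p − 4 ⇒ −12p = -10 ⇒ p = 5/6, and the value is (-11)·(5/6) + 6 = -19/6.
For Firm B: with q = P(Fight), equating Premium's and Budget's payoffs gives −2q − 3 = 10q − 4 ⇒ q = 1/12.

11/12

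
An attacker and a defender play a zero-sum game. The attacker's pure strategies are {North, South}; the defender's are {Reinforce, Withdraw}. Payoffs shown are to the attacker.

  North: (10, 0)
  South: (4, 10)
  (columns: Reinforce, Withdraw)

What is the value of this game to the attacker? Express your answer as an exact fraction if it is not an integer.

25/4

Row minima: North → 0, South → 4; maximin = 4.
Column maxima: Reinforce → 10, Withdraw → 10; minimax = 10.
4 ≠ 10, so there is no saddle point; optimal play is mixed.
Let the attacker play North with probability p. Expected payoff against Reinforce: 10p + 4(1−p) = 6p + 4; against Withdraw: 0p + 10(1−p) = −10p + 10.
Setting these equal: 6p + 4 = −10p + 10 ⇒ 16p = 6 ⇒ p = 3/8, and the value is (6)·(3/8) + 4 = 25/4.
For the defender: with q = P(Reinforce), equating North's and South's payoffs gives 10q = −6q + 10 ⇒ q = 5/8.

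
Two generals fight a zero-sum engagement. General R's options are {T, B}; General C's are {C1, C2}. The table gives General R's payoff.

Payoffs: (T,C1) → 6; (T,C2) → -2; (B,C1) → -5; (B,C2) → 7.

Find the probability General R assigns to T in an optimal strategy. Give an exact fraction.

Row minima: T → -2, B → -5; maximin = -2.
Column maxima: C1 → 6, C2 → 7; minimax = 6.
-2 ≠ 6, so there is no saddle point; optimal play is mixed.
Let General R play T with probability p. Expected payoff against C1: 6p + (-5)(1−p) = 11p − 5; against C2: (-2)p + 7(1−p) = −9p + 7.
Setting these equal: 11p − 5 = −9p + 7 ⇒ 20p = 12 ⇒ p = 3/5, and the value is (11)·(3/5) − 5 = 8/5.
For General C: with q = P(C1), equating T's and B's payoffs gives 8q − 2 = −12q + 7 ⇒ q = 9/20.

3/5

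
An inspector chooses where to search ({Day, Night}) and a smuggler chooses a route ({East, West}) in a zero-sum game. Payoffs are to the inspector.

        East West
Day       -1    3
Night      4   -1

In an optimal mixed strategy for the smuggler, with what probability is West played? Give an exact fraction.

5/9

Row minima: Day → -1, Night → -1; maximin = -1.
Column maxima: East → 4, West → 3; minimax = 3.
-1 ≠ 3, so there is no saddle point; optimal play is mixed.
Let the inspector play Day with probability p. Expected payoff against East: (-1)p + 4(1−p) = −5p + 4; against West: 3p + (-1)(1−p) = 4p − 1.
Setting these equal: −5p + 4 = 4p − 1 ⇒ −9p = -5 ⇒ p = 5/9, and the value is (-5)·(5/9) + 4 = 11/9.
For the smuggler: with q = P(East), equating Day's and Night's payoffs gives −4q + 3 = 5q − 1 ⇒ q = 4/9.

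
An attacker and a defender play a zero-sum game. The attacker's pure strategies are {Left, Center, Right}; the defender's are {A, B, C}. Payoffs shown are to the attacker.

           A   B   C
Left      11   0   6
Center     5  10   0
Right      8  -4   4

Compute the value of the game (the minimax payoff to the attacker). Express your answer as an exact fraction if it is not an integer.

Row minima: Left → 0, Center → 0, Right → -4; maximin = 0.
Column maxima: A → 11, B → 10, C → 6; minimax = 6.
0 ≠ 6, so there is no saddle point; optimal play is mixed.
Right is strictly dominated by Left, so the attacker never plays it.
A is strictly dominated by C (it gives the attacker strictly more in every row), so the defender never plays it.
On the remaining 2×2 (Left, Center vs B, C):
Let the attacker play Left with probability p. Expected payoff against B: 0p + 10(1−p) = −10p + 10; against C: 6p + 0(1−p) = 6p.
Setting these equal: −10p + 10 = 6p ⇒ −16p = -10 ⇒ p = 5/8, and the value is (-10)·(5/8) + 10 = 15/4.
For the defender: with q = P(B), equating Left's and Center's payoffs gives −6q + 6 = 10q ⇒ q = 3/8.

15/4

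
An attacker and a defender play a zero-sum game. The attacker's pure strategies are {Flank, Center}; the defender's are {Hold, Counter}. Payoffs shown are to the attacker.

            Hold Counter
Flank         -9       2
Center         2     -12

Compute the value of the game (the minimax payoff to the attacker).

-104/25

Row minima: Flank → -9, Center → -12; maximin = -9.
Column maxima: Hold → 2, Counter → 2; minimax = 2.
-9 ≠ 2, so there is no saddle point; optimal play is mixed.
Let the attacker play Flank with probability p. Expected payoff against Hold: (-9)p + 2(1−p) = −11p + 2; against Counter: 2p + (-12)(1−p) = 14p − 12.
Setting these equal: −11p + 2 = 14p − 12 ⇒ −25p = -14 ⇒ p = 14/25, and the value is (-11)·(14/25) + 2 = -104/25.
For the defender: with q = P(Hold), equating Flank's and Center's payoffs gives −11q + 2 = 14q − 12 ⇒ q = 14/25.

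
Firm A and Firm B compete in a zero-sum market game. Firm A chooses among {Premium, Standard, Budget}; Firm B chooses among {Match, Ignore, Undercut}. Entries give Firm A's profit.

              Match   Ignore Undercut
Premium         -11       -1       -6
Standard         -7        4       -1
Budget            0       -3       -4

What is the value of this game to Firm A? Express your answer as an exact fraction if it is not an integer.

Row minima: Premium → -11, Standard → -7, Budget → -4; maximin = -4.
Column maxima: Match → 0, Ignore → 4, Undercut → -1; minimax = -1.
-4 ≠ -1, so there is no saddle point; optimal play is mixed.
Premium is strictly dominated by Standard, so Firm A never plays it.
Ignore is strictly dominated by Undercut (it gives Firm A strictly more in every row), so Firm B never plays it.
On the remaining 2×2 (Standard, Budget vs Match, Undercut):
Let Firm A play Standard with probability p. Expected payoff against Match: (-7)p + 0(1−p) = −7p; against Undercut: (-1)p + (-4)(1−p) = 3p − 4.
Setting these equal: −7p = 3p − 4 ⇒ −10p = -4 ⇒ p = 2/5, and the value is (-7)·(2/5) = -14/5.
For Firm B: with q = P(Match), equating Standard's and Budget's payoffs gives −6q − 1 = 4q − 4 ⇒ q = 3/10.

-14/5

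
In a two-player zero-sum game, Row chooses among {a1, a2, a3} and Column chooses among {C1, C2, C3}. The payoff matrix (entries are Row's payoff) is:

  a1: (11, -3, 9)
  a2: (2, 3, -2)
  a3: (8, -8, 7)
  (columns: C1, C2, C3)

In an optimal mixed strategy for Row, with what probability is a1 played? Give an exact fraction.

5/17

Row minima: a1 → -3, a2 → -2, a3 → -8; maximin = -2.
Column maxima: C1 → 11, C2 → 3, C3 → 9; minimax = 3.
-2 ≠ 3, so there is no saddle point; optimal play is mixed.
a3 is strictly dominated by a1, so Row never plays it.
C1 is strictly dominated by C3 (it gives Row strictly more in every row), so Column never plays it.
On the remaining 2×2 (a1, a2 vs C2, C3):
Let Row play a1 with probability p. Expected payoff against C2: (-3)p + 3(1−p) = −6p + 3; against C3: 9p + (-2)(1−p) = 11p − 2.
Setting these equal: −6p + 3 = 11p − 2 ⇒ −17p = -5 ⇒ p = 5/17, and the value is (-6)·(5/17) + 3 = 21/17.
For Column: with q = P(C2), equating a1's and a2's payoffs gives −12q + 9 = 5q − 2 ⇒ q = 11/17.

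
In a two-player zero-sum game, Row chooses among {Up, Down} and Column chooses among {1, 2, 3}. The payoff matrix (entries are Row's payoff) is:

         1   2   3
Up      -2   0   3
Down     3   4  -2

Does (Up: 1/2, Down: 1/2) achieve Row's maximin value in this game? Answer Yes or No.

Yes

Against 1 this mix gives (1/2)·(-2) + (1/2)·3 = 1/2.
Against 2 this mix gives (1/2)·0 + (1/2)·4 = 2.
Against 3 this mix gives (1/2)·3 + (1/2)·(-2) = 1/2.
All of Column's active replies (1, 3) yield 1/2, and no column does worse for Row. The mix makes Column indifferent and guarantees 1/2, so it is optimal.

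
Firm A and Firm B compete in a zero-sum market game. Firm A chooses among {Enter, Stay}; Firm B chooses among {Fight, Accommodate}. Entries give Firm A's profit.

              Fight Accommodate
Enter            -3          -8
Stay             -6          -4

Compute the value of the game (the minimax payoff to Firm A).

Row minima: Enter → -8, Stay → -6; maximin = -6.
Column maxima: Fight → -3, Accommodate → -4; minimax = -4.
-6 ≠ -4, so there is no saddle point; optimal play is mixed.
Let Firm A play Enter with probability p. Expected payoff against Fight: (-3)p + (-6)(1−p) = 3p − 6; against Accommodate: (-8)p + (-4)(1−p) = −4p − 4.
Setting these equal: 3p − 6 = −4p − 4 ⇒ 7p = 2 ⇒ p = 2/7, and the value is (3)·(2/7) − 6 = -36/7.
For Firm B: with q = P(Fight), equating Enter's and Stay's payoffs gives 5q − 8 = −2q − 4 ⇒ q = 4/7.

-36/7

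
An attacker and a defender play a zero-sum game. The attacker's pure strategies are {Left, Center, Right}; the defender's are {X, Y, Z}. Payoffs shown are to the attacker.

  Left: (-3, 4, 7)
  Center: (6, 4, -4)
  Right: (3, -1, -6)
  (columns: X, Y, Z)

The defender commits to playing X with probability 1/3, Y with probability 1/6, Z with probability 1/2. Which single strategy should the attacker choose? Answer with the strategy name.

Left

Expected payoff of Left: (1/3)·(-3) + (1/6)·4 + (1/2)·7 = 19/6.
Expected payoff of Center: (1/3)·6 + (1/6)·4 + (1/2)·(-4) = 2/3.
Expected payoff of Right: (1/3)·3 + (1/6)·(-1) + (1/2)·(-6) = -13/6.
The largest is 19/6, so the attacker's best response is Left.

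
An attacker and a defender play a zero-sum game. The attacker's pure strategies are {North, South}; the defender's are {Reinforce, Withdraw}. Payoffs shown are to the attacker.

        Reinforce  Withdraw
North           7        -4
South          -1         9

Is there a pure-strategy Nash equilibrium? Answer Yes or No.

Row minima: North → -4, South → -1; maximin = -1.
Column maxima: Reinforce → 7, Withdraw → 9; minimax = 7.
-1 ≠ 7, so no pure-strategy equilibrium exists.

No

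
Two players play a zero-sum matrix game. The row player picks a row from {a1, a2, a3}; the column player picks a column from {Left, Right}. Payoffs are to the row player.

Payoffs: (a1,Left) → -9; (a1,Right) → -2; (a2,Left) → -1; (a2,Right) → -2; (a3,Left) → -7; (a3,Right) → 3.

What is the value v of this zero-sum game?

Row minima: a1 → -9, a2 → -2, a3 → -7; maximin = -2.
Column maxima: Left → -1, Right → 3; minimax = -1.
-2 ≠ -1, so there is no saddle point; optimal play is mixed.
a1 is strictly dominated by a3, so the row player never plays it.
On the remaining 2×2 (a2, a3 vs Left, Right):
Let the row player play a2 with probability p. Expected payoff against Left: (-1)p + (-7)(1−p) = 6p − 7; against Right: (-2)p + 3(1−p) = −5p + 3.
Setting these equal: 6p − 7 = −5p + 3 ⇒ 11p = 10 ⇒ p = 10/11, and the value is (6)·(10/11) − 7 = -17/11.
For the column player: with q = P(Left), equating a2's and a3's payoffs gives q − 2 = −10q + 3 ⇒ q = 5/11.

-17/11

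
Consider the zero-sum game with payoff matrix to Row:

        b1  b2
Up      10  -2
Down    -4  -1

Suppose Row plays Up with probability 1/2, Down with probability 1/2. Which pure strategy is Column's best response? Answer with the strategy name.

If Column plays b1, Row's expected payoff is (1/2)·10 + (1/2)·(-4) = 3.
If Column plays b2, Row's expected payoff is (1/2)·(-2) + (1/2)·(-1) = -3/2.
Column minimizes Row's payoff; the smallest is -3/2, so the best response is b2.

b2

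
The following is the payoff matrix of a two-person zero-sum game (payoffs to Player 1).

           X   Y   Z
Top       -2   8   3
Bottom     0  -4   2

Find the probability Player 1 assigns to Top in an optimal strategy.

Row minima: Top → -2, Bottom → -4; maximin = -2.
Column maxima: X → 0, Y → 8, Z → 3; minimax = 0.
-2 ≠ 0, so there is no saddle point; optimal play is mixed.
Z is strictly dominated by X (it gives Player 1 strictly more in every row), so Player 2 never plays it.
On the remaining 2×2 (Top, Bottom vs X, Y):
Let Player 1 play Top with probability p. Expected payoff against X: (-2)p + 0(1−p) = −2p; against Y: 8p + (-4)(1−p) = 12p − 4.
Setting these equal: −2p = 12p − 4 ⇒ −14p = -4 ⇒ p = 2/7, and the value is (-2)·(2/7) = -4/7.
For Player 2: with q = P(X), equating Top's and Bottom's payoffs gives −10q + 8 = 4q − 4 ⇒ q = 6/7.

2/7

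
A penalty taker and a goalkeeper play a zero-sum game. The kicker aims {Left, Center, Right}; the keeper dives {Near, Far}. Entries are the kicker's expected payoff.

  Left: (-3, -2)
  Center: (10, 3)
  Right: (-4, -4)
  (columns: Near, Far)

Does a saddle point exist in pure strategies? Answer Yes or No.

Row minima: Left → -3, Center → 3, Right → -4; maximin = 3.
Column maxima: Near → 10, Far → 3; minimax = 3.
maximin = minimax = 3, so a saddle point exists.

Yes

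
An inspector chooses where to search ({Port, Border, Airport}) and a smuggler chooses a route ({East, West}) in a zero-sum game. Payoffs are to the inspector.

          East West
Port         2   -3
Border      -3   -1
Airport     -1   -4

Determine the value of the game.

-11/7

Row minima: Port → -3, Border → -3, Airport → -4; maximin = -3.
Column maxima: East → 2, West → -1; minimax = -1.
-3 ≠ -1, so there is no saddle point; optimal play is mixed.
Airport is strictly dominated by Port, so the inspector never plays it.
On the remaining 2×2 (Port, Border vs East, West):
Let the inspector play Port with probability p. Expected payoff against East: 2p + (-3)(1−p) = 5p − 3; against West: (-3)p + (-1)(1−p) = −2p − 1.
Setting these equal: 5p − 3 = −2p − 1 ⇒ 7p = 2 ⇒ p = 2/7, and the value is (5)·(2/7) − 3 = -11/7.
For the smuggler: with q = P(East), equating Port's and Border's payoffs gives 5q − 3 = −2q − 1 ⇒ q = 2/7.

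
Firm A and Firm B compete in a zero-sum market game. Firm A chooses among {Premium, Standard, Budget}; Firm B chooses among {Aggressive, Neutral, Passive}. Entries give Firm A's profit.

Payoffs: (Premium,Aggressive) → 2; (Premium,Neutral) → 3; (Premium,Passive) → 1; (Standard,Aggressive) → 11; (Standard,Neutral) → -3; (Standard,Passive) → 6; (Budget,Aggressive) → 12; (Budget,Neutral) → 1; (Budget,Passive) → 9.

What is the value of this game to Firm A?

13/5

Row minima: Premium → 1, Standard → -3, Budget → 1; maximin = 1.
Column maxima: Aggressive → 12, Neutral → 3, Passive → 9; minimax = 3.
1 ≠ 3, so there is no saddle point; optimal play is mixed.
Standard is strictly dominated by Budget, so Firm A never plays it.
Aggressive is strictly dominated by Passive (it gives Firm A strictly more in every row), so Firm B never plays it.
On the remaining 2×2 (Premium, Budget vs Neutral, Passive):
Let Firm A play Premium with probability p. Expected payoff against Neutral: 3p + 1(1−p) = 2p + 1; against Passive: 1p + 9(1−p) = −8p + 9.
Setting these equal: 2p + 1 = −8p + 9 ⇒ 10p = 8 ⇒ p = 4/5, and the value is (2)·(4/5) + 1 = 13/5.
For Firm B: with q = P(Neutral), equating Premium's and Budget's payoffs gives 2q + 1 = −8q + 9 ⇒ q = 4/5.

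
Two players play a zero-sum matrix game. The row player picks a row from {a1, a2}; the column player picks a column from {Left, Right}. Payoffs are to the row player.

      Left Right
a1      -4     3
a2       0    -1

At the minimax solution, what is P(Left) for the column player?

1/2

Row minima: a1 → -4, a2 → -1; maximin = -1.
Column maxima: Left → 0, Right → 3; minimax = 0.
-1 ≠ 0, so there is no saddle point; optimal play is mixed.
Let the row player play a1 with probability p. Expected payoff against Left: (-4)p + 0(1−p) = −4p; against Right: 3p + (-1)(1−p) = 4p − 1.
Setting these equal: −4p = 4p − 1 ⇒ −8p = -1 ⇒ p = 1/8, and the value is (-4)·(1/8) = -1/2.
For the column player: with q = P(Left), equating a1's and a2's payoffs gives −7q + 3 = q − 1 ⇒ q = 1/2.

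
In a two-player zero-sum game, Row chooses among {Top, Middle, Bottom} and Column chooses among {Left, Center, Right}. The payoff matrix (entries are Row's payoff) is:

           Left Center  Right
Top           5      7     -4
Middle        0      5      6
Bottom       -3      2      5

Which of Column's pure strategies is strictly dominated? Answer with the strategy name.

Left holds Row's payoff strictly below Center in every row: 5 < 7, 0 < 5, -3 < 2.
So Center is strictly dominated for Column.

Center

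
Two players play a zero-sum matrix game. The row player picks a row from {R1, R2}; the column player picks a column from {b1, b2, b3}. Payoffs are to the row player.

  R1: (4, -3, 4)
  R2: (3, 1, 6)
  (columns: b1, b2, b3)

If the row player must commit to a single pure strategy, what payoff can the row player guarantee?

1

Row minima: R1 → -3, R2 → 1.
The best of these is 1.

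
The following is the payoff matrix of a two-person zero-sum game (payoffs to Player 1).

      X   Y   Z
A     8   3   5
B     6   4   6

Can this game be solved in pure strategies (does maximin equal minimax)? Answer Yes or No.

Yes

Row minima: A → 3, B → 4; maximin = 4.
Column maxima: X → 8, Y → 4, Z → 6; minimax = 4.
maximin = minimax = 4, so a saddle point exists.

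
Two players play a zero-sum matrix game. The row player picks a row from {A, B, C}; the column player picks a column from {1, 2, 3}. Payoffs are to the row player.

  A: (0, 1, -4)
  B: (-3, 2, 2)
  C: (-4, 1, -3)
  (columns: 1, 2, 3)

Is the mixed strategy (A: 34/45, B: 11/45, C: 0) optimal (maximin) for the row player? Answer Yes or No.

Against 1 this mix gives (34/45)·0 + (11/45)·(-3) = -11/15.
Against 2 this mix gives (34/45)·1 + (11/45)·2 = 56/45.
Against 3 this mix gives (34/45)·(-4) + (11/45)·2 = -38/15.
The column player will play 3, holding the row player to -38/15. Shifting weight toward the row that does better against 3 would raise this floor (the equalizing mix achieves -4/3 against both 3 and 1), so the proposed strategy is not optimal.

No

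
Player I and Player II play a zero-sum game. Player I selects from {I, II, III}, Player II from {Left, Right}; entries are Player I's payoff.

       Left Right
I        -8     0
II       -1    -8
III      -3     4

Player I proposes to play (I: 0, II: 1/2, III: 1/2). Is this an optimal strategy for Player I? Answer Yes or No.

Against Left this mix gives (1/2)·(-1) + (1/2)·(-3) = -2.
Against Right this mix gives (1/2)·(-8) + (1/2)·4 = -2.
All of Player II's active replies (Left, Right) yield -2, and no column does worse for Player I. The mix makes Player II indifferent and guarantees -2, so it is optimal.

Yes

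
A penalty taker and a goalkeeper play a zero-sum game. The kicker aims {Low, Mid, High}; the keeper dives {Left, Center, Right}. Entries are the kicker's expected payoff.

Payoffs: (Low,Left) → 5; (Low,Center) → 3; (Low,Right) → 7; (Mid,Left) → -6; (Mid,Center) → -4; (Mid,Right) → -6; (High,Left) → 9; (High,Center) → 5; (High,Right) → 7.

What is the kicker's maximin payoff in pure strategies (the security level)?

5

Row minima: Low → 3, Mid → -6, High → 5.
The best of these is 5.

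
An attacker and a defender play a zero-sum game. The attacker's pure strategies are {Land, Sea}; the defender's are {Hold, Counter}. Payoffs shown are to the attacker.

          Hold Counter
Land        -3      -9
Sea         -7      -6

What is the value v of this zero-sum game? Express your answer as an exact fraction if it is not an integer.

-45/7

Row minima: Land → -9, Sea → -7; maximin = -7.
Column maxima: Hold → -3, Counter → -6; minimax = -6.
-7 ≠ -6, so there is no saddle point; optimal play is mixed.
Let the attacker play Land with probability p. Expected payoff against Hold: (-3)p + (-7)(1−p) = 4p − 7; against Counter: (-9)p + (-6)(1−p) = −3p − 6.
Setting these equal: 4p − 7 = −3p − 6 ⇒ 7p = 1 ⇒ p = 1/7, and the value is (4)·(1/7) − 7 = -45/7.
For the defender: with q = P(Hold), equating Land's and Sea's payoffs gives 6q − 9 = −q − 6 ⇒ q = 3/7.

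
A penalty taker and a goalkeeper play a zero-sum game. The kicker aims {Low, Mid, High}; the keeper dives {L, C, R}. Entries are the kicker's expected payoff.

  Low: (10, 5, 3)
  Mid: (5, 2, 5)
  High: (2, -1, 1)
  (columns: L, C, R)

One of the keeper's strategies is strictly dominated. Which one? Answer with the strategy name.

L

C holds the kicker's payoff strictly below L in every row: 5 < 10, 2 < 5, -1 < 2.
So L is strictly dominated for the keeper.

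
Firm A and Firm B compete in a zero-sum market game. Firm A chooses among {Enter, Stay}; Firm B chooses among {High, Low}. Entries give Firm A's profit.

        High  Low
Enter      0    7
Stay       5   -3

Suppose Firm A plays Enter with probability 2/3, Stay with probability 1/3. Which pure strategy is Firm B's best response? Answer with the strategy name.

High

If Firm B plays High, Firm A's expected payoff is (2/3)·0 + (1/3)·5 = 5/3.
If Firm B plays Low, Firm A's expected payoff is (2/3)·7 + (1/3)·(-3) = 11/3.
Firm B minimizes Firm A's payoff; the smallest is 5/3, so the best response is High.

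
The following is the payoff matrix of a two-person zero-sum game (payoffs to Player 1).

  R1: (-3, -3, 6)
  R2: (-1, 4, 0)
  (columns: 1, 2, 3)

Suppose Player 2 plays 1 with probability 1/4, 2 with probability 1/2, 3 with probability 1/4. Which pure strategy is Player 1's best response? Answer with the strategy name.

Expected payoff of R1: (1/4)·(-3) + (1/2)·(-3) + (1/4)·6 = -3/4.
Expected payoff of R2: (1/4)·(-1) + (1/2)·4 + (1/4)·0 = 7/4.
The largest is 7/4, so Player 1's best response is R2.

R2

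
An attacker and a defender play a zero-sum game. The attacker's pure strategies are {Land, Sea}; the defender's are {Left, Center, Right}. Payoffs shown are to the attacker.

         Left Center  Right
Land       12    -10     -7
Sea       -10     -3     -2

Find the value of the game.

Row minima: Land → -10, Sea → -10; maximin = -10.
Column maxima: Left → 12, Center → -3, Right → -2; minimax = -3.
-10 ≠ -3, so there is no saddle point; optimal play is mixed.
Right is strictly dominated by Center (it gives the attacker strictly more in every row), so the defender never plays it.
On the remaining 2×2 (Land, Sea vs Left, Center):
Let the attacker play Land with probability p. Expected payoff against Left: 12p + (-10)(1−p) = 22p − 10; against Center: (-10)p + (-3)(1−p) = −7p − 3.
Setting these equal: 22p − 10 = −7p − 3 ⇒ 29p = 7 ⇒ p = 7/29, and the value is (22)·(7/29) − 10 = -136/29.
For the defender: with q = P(Left), equating Land's and Sea's payoffs gives 22q − 10 = −7q − 3 ⇒ q = 7/29.

-136/29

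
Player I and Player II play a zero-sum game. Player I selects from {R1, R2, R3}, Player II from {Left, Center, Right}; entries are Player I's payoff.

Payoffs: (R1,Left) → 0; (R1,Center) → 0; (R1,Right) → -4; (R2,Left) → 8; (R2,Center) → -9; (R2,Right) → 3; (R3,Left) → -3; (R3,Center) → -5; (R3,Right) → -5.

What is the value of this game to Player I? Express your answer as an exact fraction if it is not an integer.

Row minima: R1 → -4, R2 → -9, R3 → -5; maximin = -4.
Column maxima: Left → 8, Center → 0, Right → 3; minimax = 0.
-4 ≠ 0, so there is no saddle point; optimal play is mixed.
R3 is strictly dominated by R1, so Player I never plays it.
Left is strictly dominated by Right (it gives Player I strictly more in every row), so Player II never plays it.
On the remaining 2×2 (R1, R2 vs Center, Right):
Let Player I play R1 with probability p. Expected payoff against Center: 0p + (-9)(1−p) = 9p − 9; against Right: (-4)p + 3(1−p) = −7p + 3.
Setting these equal: 9p − 9 = −7p + 3 ⇒ 16p = 12 ⇒ p = 3/4, and the value is (9)·(3/4) − 9 = -9/4.
For Player II: with q = P(Center), equating R1's and R2's payoffs gives 4q − 4 = −12q + 3 ⇒ q = 7/16.

-9/4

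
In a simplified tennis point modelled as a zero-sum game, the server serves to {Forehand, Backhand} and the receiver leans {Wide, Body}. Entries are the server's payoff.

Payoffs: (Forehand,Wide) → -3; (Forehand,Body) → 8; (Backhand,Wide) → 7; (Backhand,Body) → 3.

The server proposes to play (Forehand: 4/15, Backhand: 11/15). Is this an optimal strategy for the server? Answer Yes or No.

Against Wide this mix gives (4/15)·(-3) + (11/15)·7 = 13/3.
Against Body this mix gives (4/15)·8 + (11/15)·3 = 13/3.
All of the receiver's active replies (Wide, Body) yield 13/3, and no column does worse for the server. The mix makes the receiver indifferent and guarantees 13/3, so it is optimal.

Yes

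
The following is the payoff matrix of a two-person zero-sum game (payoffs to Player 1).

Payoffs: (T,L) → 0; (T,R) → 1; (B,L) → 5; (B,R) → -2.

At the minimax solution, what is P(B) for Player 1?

Row minima: T → 0, B → -2; maximin = 0.
Column maxima: L → 5, R → 1; minimax = 1.
0 ≠ 1, so there is no saddle point; optimal play is mixed.
Let Player 1 play T with probability p. Expected payoff against L: 0p + 5(1−p) = −5p + 5; against R: 1p + (-2)(1−p) = 3p − 2.
Setting these equal: −5p + 5 = 3p − 2 ⇒ −8p = -7 ⇒ p = 7/8, and the value is (-5)·(7/8) + 5 = 5/8.
For Player 2: with q = P(L), equating T's and B's payoffs gives −q + 1 = 7q − 2 ⇒ q = 3/8.

1/8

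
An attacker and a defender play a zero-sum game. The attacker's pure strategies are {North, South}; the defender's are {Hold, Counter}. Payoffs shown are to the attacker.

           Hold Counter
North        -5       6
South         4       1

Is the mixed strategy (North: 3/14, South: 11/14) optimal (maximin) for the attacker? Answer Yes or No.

Against Hold this mix gives (3/14)·(-5) + (11/14)·4 = 29/14.
Against Counter this mix gives (3/14)·6 + (11/14)·1 = 29/14.
All of the defender's active replies (Hold, Counter) yield 29/14, and no column does worse for the attacker. The mix makes the defender indifferent and guarantees 29/14, so it is optimal.

Yes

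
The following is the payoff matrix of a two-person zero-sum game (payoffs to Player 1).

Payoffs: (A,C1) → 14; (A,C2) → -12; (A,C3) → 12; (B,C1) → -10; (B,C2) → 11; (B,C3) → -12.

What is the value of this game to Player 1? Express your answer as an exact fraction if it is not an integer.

-12/47

Row minima: A → -12, B → -12; maximin = -12.
Column maxima: C1 → 14, C2 → 11, C3 → 12; minimax = 11.
-12 ≠ 11, so there is no saddle point; optimal play is mixed.
C1 is strictly dominated by C3 (it gives Player 1 strictly more in every row), so Player 2 never plays it.
On the remaining 2×2 (A, B vs C2, C3):
Let Player 1 play A with probability p. Expected payoff against C2: (-12)p + 11(1−p) = −23p + 11; against C3: 12p + (-12)(1−p) = 24p − 12.
Setting these equal: −23p + 11 = 24p − 12 ⇒ −47p = -23 ⇒ p = 23/47, and the value is (-23)·(23/47) + 11 = -12/47.
For Player 2: with q = P(C2), equating A's and B's payoffs gives −24q + 12 = 23q − 12 ⇒ q = 24/47.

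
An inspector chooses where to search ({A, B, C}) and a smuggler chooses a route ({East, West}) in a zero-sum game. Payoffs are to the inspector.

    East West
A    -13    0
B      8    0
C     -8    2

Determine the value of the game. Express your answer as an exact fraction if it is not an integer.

Row minima: A → -13, B → 0, C → -8; maximin = 0.
Column maxima: East → 8, West → 2; minimax = 2.
0 ≠ 2, so there is no saddle point; optimal play is mixed.
A is strictly dominated by C, so the inspector never plays it.
On the remaining 2×2 (B, C vs East, West):
Let the inspector play B with probability p. Expected payoff against East: 8p + (-8)(1−p) = 16p − 8; against West: 0p + 2(1−p) = −2p + 2.
Setting these equal: 16p − 8 = −2p + 2 ⇒ 18p = 10 ⇒ p = 5/9, and the value is (16)·(5/9) − 8 = 8/9.
For the smuggler: with q = P(East), equating B's and C's payoffs gives 8q = −10q + 2 ⇒ q = 1/9.

8/9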